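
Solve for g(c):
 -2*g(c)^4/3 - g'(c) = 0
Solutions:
 g(c) = (-1 - sqrt(3)*I)*(1/(C1 + 2*c))^(1/3)/2
 g(c) = (-1 + sqrt(3)*I)*(1/(C1 + 2*c))^(1/3)/2
 g(c) = (1/(C1 + 2*c))^(1/3)


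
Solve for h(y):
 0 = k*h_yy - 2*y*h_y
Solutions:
 h(y) = C1 + C2*erf(y*sqrt(-1/k))/sqrt(-1/k)


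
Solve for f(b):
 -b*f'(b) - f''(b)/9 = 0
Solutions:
 f(b) = C1 + C2*erf(3*sqrt(2)*b/2)


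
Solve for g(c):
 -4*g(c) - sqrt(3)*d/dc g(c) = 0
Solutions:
 g(c) = C1*exp(-4*sqrt(3)*c/3)


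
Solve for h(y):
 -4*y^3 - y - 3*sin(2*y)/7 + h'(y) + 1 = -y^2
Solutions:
 h(y) = C1 + y^4 - y^3/3 + y^2/2 - y - 3*cos(2*y)/14


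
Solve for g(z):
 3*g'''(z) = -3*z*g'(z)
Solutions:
 g(z) = C1 + Integral(C2*airyai(-z) + C3*airybi(-z), z)


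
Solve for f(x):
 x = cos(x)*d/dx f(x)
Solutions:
 f(x) = C1 + Integral(x/cos(x), x)


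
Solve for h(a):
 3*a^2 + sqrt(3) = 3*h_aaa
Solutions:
 h(a) = C1 + C2*a + C3*a^2 + a^5/60 + sqrt(3)*a^3/18


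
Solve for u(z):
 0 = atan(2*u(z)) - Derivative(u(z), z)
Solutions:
 Integral(1/atan(2*_y), (_y, u(z))) = C1 + z


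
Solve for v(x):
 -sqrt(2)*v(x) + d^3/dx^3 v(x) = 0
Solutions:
 v(x) = C3*exp(2^(1/6)*x) + (C1*sin(2^(1/6)*sqrt(3)*x/2) + C2*cos(2^(1/6)*sqrt(3)*x/2))*exp(-2^(1/6)*x/2)


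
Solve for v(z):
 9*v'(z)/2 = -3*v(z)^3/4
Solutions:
 v(z) = -sqrt(3)*sqrt(-1/(C1 - z))
 v(z) = sqrt(3)*sqrt(-1/(C1 - z))


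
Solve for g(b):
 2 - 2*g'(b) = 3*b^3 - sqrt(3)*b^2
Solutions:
 g(b) = C1 - 3*b^4/8 + sqrt(3)*b^3/6 + b


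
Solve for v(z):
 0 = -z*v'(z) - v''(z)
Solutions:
 v(z) = C1 + C2*erf(sqrt(2)*z/2)


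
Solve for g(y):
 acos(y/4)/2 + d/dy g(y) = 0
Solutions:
 g(y) = C1 - y*acos(y/4)/2 + sqrt(16 - y^2)/2


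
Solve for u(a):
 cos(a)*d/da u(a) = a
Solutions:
 u(a) = C1 + Integral(a/cos(a), a)


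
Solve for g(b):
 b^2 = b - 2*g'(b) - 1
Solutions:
 g(b) = C1 - b^3/6 + b^2/4 - b/2


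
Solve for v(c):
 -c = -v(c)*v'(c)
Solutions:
 v(c) = -sqrt(C1 + c^2)
 v(c) = sqrt(C1 + c^2)


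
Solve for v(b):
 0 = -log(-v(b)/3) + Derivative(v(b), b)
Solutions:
 -Integral(1/(log(-_y) - log(3)), (_y, v(b))) = C1 - b


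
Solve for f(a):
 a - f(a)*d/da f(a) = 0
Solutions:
 f(a) = -sqrt(C1 + a^2)
 f(a) = sqrt(C1 + a^2)


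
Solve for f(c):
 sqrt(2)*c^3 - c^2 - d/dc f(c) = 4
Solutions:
 f(c) = C1 + sqrt(2)*c^4/4 - c^3/3 - 4*c


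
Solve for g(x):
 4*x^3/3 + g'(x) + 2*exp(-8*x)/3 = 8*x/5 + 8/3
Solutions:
 g(x) = C1 - x^4/3 + 4*x^2/5 + 8*x/3 + exp(-8*x)/12


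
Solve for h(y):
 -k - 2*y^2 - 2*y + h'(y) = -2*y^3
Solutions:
 h(y) = C1 + k*y - y^4/2 + 2*y^3/3 + y^2


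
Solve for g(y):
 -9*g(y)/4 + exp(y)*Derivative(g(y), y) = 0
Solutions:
 g(y) = C1*exp(-9*exp(-y)/4)


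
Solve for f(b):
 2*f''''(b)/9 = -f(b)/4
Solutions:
 f(b) = (C1*sin(2^(3/4)*sqrt(3)*b/4) + C2*cos(2^(3/4)*sqrt(3)*b/4))*exp(-2^(3/4)*sqrt(3)*b/4) + (C3*sin(2^(3/4)*sqrt(3)*b/4) + C4*cos(2^(3/4)*sqrt(3)*b/4))*exp(2^(3/4)*sqrt(3)*b/4)


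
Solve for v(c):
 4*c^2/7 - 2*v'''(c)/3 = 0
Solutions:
 v(c) = C1 + C2*c + C3*c^2 + c^5/70


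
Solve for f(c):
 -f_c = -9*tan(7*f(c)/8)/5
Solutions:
 f(c) = -8*asin(C1*exp(63*c/40))/7 + 8*pi/7
 f(c) = 8*asin(C1*exp(63*c/40))/7


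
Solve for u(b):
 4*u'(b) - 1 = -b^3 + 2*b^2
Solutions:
 u(b) = C1 - b^4/16 + b^3/6 + b/4


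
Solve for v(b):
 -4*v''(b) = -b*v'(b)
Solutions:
 v(b) = C1 + C2*erfi(sqrt(2)*b/4)


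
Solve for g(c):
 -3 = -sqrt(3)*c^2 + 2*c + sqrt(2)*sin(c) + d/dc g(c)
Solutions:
 g(c) = C1 + sqrt(3)*c^3/3 - c^2 - 3*c + sqrt(2)*cos(c)


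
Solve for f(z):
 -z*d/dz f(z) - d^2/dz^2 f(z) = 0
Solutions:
 f(z) = C1 + C2*erf(sqrt(2)*z/2)


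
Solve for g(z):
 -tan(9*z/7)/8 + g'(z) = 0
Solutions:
 g(z) = C1 - 7*log(cos(9*z/7))/72


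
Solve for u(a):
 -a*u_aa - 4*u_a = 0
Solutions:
 u(a) = C1 + C2/a^3


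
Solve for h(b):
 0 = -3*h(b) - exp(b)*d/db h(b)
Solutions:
 h(b) = C1*exp(3*exp(-b))


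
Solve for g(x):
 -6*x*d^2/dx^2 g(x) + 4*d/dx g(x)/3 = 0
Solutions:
 g(x) = C1 + C2*x^(11/9)


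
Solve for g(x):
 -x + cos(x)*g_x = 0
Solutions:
 g(x) = C1 + Integral(x/cos(x), x)


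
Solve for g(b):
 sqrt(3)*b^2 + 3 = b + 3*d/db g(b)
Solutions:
 g(b) = C1 + sqrt(3)*b^3/9 - b^2/6 + b


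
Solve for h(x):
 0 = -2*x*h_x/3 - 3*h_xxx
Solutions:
 h(x) = C1 + Integral(C2*airyai(-6^(1/3)*x/3) + C3*airybi(-6^(1/3)*x/3), x)


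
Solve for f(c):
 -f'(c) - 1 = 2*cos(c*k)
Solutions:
 f(c) = C1 - c - 2*sin(c*k)/k


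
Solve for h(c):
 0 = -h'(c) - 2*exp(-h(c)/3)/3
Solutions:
 h(c) = 3*log(C1 - 2*c/9)


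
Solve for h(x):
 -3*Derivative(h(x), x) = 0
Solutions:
 h(x) = C1


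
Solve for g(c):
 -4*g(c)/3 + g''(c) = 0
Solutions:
 g(c) = C1*exp(-2*sqrt(3)*c/3) + C2*exp(2*sqrt(3)*c/3)


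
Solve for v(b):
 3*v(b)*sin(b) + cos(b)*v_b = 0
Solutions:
 v(b) = C1*cos(b)^3


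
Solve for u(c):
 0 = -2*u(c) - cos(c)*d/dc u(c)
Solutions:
 u(c) = C1*(sin(c) - 1)/(sin(c) + 1)


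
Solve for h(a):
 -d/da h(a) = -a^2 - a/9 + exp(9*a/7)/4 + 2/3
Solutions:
 h(a) = C1 + a^3/3 + a^2/18 - 2*a/3 - 7*exp(9*a/7)/36


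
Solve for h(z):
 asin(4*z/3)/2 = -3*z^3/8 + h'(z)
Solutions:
 h(z) = C1 + 3*z^4/32 + z*asin(4*z/3)/2 + sqrt(9 - 16*z^2)/8


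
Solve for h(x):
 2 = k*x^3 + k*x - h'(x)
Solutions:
 h(x) = C1 + k*x^4/4 + k*x^2/2 - 2*x


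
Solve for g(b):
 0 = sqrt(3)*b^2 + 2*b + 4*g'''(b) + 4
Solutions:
 g(b) = C1 + C2*b + C3*b^2 - sqrt(3)*b^5/240 - b^4/48 - b^3/6


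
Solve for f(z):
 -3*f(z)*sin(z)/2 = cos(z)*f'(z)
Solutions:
 f(z) = C1*cos(z)^(3/2)


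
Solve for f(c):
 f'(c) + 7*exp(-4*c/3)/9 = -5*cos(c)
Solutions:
 f(c) = C1 - 5*sin(c) + 7*exp(-4*c/3)/12


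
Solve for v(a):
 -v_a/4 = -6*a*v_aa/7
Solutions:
 v(a) = C1 + C2*a^(31/24)


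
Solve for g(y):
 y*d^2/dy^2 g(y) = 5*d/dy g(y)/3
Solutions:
 g(y) = C1 + C2*y^(8/3)


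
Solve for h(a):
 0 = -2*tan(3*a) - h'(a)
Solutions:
 h(a) = C1 + 2*log(cos(3*a))/3


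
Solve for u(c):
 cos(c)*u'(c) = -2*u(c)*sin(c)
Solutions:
 u(c) = C1*cos(c)^2


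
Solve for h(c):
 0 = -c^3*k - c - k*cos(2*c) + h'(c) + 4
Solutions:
 h(c) = C1 + c^4*k/4 + c^2/2 - 4*c + k*sin(2*c)/2


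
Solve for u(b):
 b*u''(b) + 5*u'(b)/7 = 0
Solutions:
 u(b) = C1 + C2*b^(2/7)


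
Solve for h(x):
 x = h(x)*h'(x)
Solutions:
 h(x) = -sqrt(C1 + x^2)
 h(x) = sqrt(C1 + x^2)


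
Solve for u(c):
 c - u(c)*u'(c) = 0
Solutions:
 u(c) = -sqrt(C1 + c^2)
 u(c) = sqrt(C1 + c^2)


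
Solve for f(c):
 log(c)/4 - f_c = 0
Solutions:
 f(c) = C1 + c*log(c)/4 - c/4


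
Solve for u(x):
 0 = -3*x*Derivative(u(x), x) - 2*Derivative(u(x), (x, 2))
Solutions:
 u(x) = C1 + C2*erf(sqrt(3)*x/2)


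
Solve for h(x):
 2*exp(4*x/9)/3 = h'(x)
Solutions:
 h(x) = C1 + 3*exp(4*x/9)/2


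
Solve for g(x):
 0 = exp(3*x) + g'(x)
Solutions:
 g(x) = C1 - exp(3*x)/3


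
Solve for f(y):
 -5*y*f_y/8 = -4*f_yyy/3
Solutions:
 f(y) = C1 + Integral(C2*airyai(30^(1/3)*y/4) + C3*airybi(30^(1/3)*y/4), y)


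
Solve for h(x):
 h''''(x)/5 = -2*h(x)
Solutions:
 h(x) = (C1*sin(2^(3/4)*5^(1/4)*x/2) + C2*cos(2^(3/4)*5^(1/4)*x/2))*exp(-2^(3/4)*5^(1/4)*x/2) + (C3*sin(2^(3/4)*5^(1/4)*x/2) + C4*cos(2^(3/4)*5^(1/4)*x/2))*exp(2^(3/4)*5^(1/4)*x/2)


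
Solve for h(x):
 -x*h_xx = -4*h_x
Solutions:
 h(x) = C1 + C2*x^5


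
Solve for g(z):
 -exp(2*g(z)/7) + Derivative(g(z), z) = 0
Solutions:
 g(z) = 7*log(-sqrt(-1/(C1 + z))) - 7*log(2) + 7*log(14)/2
 g(z) = 7*log(-1/(C1 + z))/2 - 7*log(2) + 7*log(14)/2


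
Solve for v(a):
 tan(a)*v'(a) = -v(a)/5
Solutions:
 v(a) = C1/sin(a)^(1/5)


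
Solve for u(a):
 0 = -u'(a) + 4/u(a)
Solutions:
 u(a) = -sqrt(C1 + 8*a)
 u(a) = sqrt(C1 + 8*a)


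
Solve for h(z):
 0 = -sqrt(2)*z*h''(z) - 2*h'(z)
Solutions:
 h(z) = C1 + C2*z^(1 - sqrt(2))


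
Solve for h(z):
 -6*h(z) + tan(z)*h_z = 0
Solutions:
 h(z) = C1*sin(z)^6


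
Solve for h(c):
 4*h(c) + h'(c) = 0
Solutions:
 h(c) = C1*exp(-4*c)


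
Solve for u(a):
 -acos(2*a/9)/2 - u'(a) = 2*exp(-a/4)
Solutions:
 u(a) = C1 - a*acos(2*a/9)/2 + sqrt(81 - 4*a^2)/4 + 8*exp(-a/4)


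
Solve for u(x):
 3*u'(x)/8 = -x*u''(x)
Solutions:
 u(x) = C1 + C2*x^(5/8)


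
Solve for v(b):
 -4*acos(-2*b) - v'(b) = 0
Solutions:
 v(b) = C1 - 4*b*acos(-2*b) - 2*sqrt(1 - 4*b^2)


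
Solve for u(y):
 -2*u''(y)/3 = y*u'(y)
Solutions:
 u(y) = C1 + C2*erf(sqrt(3)*y/2)


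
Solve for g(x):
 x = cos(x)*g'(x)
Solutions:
 g(x) = C1 + Integral(x/cos(x), x)


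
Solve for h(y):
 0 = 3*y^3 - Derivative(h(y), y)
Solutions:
 h(y) = C1 + 3*y^4/4


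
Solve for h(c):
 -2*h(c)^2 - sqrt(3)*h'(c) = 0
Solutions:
 h(c) = 3/(C1 + 2*sqrt(3)*c)


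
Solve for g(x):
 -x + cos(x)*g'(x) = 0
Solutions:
 g(x) = C1 + Integral(x/cos(x), x)


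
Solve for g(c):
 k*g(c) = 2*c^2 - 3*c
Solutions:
 g(c) = c*(2*c - 3)/k


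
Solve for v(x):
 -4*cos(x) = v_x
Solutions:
 v(x) = C1 - 4*sin(x)


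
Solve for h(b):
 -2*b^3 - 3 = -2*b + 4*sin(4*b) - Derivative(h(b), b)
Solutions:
 h(b) = C1 + b^4/2 - b^2 + 3*b - cos(4*b)


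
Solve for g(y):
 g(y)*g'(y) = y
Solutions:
 g(y) = -sqrt(C1 + y^2)
 g(y) = sqrt(C1 + y^2)


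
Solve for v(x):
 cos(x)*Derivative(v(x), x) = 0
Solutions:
 v(x) = C1


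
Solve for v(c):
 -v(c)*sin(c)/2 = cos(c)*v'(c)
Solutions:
 v(c) = C1*sqrt(cos(c))


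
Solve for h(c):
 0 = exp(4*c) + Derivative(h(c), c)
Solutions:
 h(c) = C1 - exp(4*c)/4


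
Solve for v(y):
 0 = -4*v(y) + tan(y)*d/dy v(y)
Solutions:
 v(y) = C1*sin(y)^4


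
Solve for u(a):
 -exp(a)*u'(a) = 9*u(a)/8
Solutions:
 u(a) = C1*exp(9*exp(-a)/8)


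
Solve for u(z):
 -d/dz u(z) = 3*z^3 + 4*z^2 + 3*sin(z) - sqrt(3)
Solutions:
 u(z) = C1 - 3*z^4/4 - 4*z^3/3 + sqrt(3)*z + 3*cos(z)


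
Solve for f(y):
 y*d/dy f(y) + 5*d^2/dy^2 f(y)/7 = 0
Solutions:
 f(y) = C1 + C2*erf(sqrt(70)*y/10)


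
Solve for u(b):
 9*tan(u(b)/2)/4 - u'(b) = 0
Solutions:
 u(b) = -2*asin(C1*exp(9*b/8)) + 2*pi
 u(b) = 2*asin(C1*exp(9*b/8))


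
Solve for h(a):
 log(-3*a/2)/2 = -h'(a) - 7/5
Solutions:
 h(a) = C1 - a*log(-a)/2 + a*(-log(3) - 9/10 + log(6)/2)


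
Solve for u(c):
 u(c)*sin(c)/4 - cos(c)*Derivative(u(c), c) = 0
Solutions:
 u(c) = C1/cos(c)^(1/4)


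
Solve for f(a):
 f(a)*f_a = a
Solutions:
 f(a) = -sqrt(C1 + a^2)
 f(a) = sqrt(C1 + a^2)


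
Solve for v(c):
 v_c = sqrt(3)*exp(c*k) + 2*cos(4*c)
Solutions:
 v(c) = C1 + sin(4*c)/2 + sqrt(3)*exp(c*k)/k


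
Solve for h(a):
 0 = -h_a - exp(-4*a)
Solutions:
 h(a) = C1 + exp(-4*a)/4


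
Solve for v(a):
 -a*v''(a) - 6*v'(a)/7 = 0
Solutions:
 v(a) = C1 + C2*a^(1/7)


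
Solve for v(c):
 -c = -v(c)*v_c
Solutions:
 v(c) = -sqrt(C1 + c^2)
 v(c) = sqrt(C1 + c^2)


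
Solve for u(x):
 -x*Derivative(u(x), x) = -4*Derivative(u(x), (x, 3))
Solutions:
 u(x) = C1 + Integral(C2*airyai(2^(1/3)*x/2) + C3*airybi(2^(1/3)*x/2), x)


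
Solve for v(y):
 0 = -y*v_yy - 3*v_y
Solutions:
 v(y) = C1 + C2/y^2


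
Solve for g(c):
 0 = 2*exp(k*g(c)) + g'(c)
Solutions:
 g(c) = Piecewise((log(1/(C1*k + 2*c*k))/k, Ne(k, 0)), (nan, True))
 g(c) = Piecewise((C1 - 2*c, Eq(k, 0)), (nan, True))


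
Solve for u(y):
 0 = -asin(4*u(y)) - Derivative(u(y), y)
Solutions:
 Integral(1/asin(4*_y), (_y, u(y))) = C1 - y


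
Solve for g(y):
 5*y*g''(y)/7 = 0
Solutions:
 g(y) = C1 + C2*y


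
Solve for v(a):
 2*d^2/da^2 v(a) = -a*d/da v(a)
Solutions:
 v(a) = C1 + C2*erf(a/2)


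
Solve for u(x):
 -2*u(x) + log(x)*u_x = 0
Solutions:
 u(x) = C1*exp(2*li(x))


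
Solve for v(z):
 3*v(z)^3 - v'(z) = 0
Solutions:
 v(z) = -sqrt(2)*sqrt(-1/(C1 + 3*z))/2
 v(z) = sqrt(2)*sqrt(-1/(C1 + 3*z))/2


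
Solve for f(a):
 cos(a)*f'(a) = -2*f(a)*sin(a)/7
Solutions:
 f(a) = C1*cos(a)^(2/7)


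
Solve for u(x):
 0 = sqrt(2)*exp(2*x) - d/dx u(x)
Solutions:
 u(x) = C1 + sqrt(2)*exp(2*x)/2


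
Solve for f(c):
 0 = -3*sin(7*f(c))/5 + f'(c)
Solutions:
 -3*c/5 + log(cos(7*f(c)) - 1)/14 - log(cos(7*f(c)) + 1)/14 = C1


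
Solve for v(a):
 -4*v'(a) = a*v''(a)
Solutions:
 v(a) = C1 + C2/a^3


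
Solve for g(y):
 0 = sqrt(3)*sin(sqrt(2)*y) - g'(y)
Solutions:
 g(y) = C1 - sqrt(6)*cos(sqrt(2)*y)/2


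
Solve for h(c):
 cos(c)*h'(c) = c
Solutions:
 h(c) = C1 + Integral(c/cos(c), c)


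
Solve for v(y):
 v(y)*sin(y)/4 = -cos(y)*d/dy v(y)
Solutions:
 v(y) = C1*cos(y)^(1/4)


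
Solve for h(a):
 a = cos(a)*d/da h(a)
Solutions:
 h(a) = C1 + Integral(a/cos(a), a)


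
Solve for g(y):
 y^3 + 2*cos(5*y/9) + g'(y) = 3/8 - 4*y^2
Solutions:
 g(y) = C1 - y^4/4 - 4*y^3/3 + 3*y/8 - 18*sin(5*y/9)/5


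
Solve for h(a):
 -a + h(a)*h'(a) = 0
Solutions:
 h(a) = -sqrt(C1 + a^2)
 h(a) = sqrt(C1 + a^2)


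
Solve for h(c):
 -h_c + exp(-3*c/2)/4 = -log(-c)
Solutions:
 h(c) = C1 + c*log(-c) - c - exp(-3*c/2)/6


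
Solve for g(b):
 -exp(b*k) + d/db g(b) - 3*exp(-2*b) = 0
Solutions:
 g(b) = C1 - 3*exp(-2*b)/2 + exp(b*k)/k


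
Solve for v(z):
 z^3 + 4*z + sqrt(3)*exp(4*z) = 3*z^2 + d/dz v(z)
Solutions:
 v(z) = C1 + z^4/4 - z^3 + 2*z^2 + sqrt(3)*exp(4*z)/4


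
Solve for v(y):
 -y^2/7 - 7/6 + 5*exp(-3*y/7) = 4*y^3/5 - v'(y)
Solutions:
 v(y) = C1 + y^4/5 + y^3/21 + 7*y/6 + 35*exp(-3*y/7)/3


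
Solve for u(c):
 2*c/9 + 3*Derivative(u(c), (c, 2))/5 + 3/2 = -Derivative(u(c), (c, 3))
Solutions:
 u(c) = C1 + C2*c + C3*exp(-3*c/5) - 5*c^3/81 - 305*c^2/324


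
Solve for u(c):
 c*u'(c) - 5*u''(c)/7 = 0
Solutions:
 u(c) = C1 + C2*erfi(sqrt(70)*c/10)


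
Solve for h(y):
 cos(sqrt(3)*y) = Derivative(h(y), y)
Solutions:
 h(y) = C1 + sqrt(3)*sin(sqrt(3)*y)/3


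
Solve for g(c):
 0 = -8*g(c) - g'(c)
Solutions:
 g(c) = C1*exp(-8*c)


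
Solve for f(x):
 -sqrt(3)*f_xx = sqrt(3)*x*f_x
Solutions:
 f(x) = C1 + C2*erf(sqrt(2)*x/2)


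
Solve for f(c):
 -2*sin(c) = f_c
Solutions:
 f(c) = C1 + 2*cos(c)


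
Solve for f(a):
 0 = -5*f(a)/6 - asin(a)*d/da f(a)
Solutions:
 f(a) = C1*exp(-5*Integral(1/asin(a), a)/6)


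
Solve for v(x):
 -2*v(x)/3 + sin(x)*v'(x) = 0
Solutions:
 v(x) = C1*(cos(x) - 1)^(1/3)/(cos(x) + 1)^(1/3)


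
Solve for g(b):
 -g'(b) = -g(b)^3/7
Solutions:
 g(b) = -sqrt(14)*sqrt(-1/(C1 + b))/2
 g(b) = sqrt(14)*sqrt(-1/(C1 + b))/2


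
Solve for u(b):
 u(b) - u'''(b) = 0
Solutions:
 u(b) = C3*exp(b) + (C1*sin(sqrt(3)*b/2) + C2*cos(sqrt(3)*b/2))*exp(-b/2)


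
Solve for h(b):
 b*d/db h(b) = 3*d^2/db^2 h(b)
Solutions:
 h(b) = C1 + C2*erfi(sqrt(6)*b/6)


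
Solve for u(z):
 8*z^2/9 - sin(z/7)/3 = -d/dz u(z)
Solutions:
 u(z) = C1 - 8*z^3/27 - 7*cos(z/7)/3


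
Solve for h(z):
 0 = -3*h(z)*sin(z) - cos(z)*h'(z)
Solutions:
 h(z) = C1*cos(z)^3


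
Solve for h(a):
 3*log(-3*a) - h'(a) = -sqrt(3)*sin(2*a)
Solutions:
 h(a) = C1 + 3*a*log(-a) - 3*a + 3*a*log(3) - sqrt(3)*cos(2*a)/2


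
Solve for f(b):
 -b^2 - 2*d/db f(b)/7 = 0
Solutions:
 f(b) = C1 - 7*b^3/6


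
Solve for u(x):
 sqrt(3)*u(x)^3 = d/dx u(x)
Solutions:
 u(x) = -sqrt(2)*sqrt(-1/(C1 + sqrt(3)*x))/2
 u(x) = sqrt(2)*sqrt(-1/(C1 + sqrt(3)*x))/2


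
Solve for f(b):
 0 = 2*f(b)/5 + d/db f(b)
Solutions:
 f(b) = C1*exp(-2*b/5)


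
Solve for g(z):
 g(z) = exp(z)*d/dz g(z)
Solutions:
 g(z) = C1*exp(-exp(-z))


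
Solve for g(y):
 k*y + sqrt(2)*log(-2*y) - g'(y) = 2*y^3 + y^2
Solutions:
 g(y) = C1 + k*y^2/2 - y^4/2 - y^3/3 + sqrt(2)*y*log(-y) + sqrt(2)*y*(-1 + log(2))


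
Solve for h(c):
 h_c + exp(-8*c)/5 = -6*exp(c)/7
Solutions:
 h(c) = C1 - 6*exp(c)/7 + exp(-8*c)/40


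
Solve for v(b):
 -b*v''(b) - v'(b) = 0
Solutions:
 v(b) = C1 + C2*log(b)


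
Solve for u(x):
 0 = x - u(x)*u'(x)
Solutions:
 u(x) = -sqrt(C1 + x^2)
 u(x) = sqrt(C1 + x^2)


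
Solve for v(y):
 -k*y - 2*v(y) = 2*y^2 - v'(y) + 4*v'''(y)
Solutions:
 v(y) = C1*exp(3^(1/3)*y*(3^(1/3)/(sqrt(321) + 18)^(1/3) + (sqrt(321) + 18)^(1/3))/12)*sin(3^(1/6)*y*(-3^(2/3)*(sqrt(321) + 18)^(1/3) + 3/(sqrt(321) + 18)^(1/3))/12) + C2*exp(3^(1/3)*y*(3^(1/3)/(sqrt(321) + 18)^(1/3) + (sqrt(321) + 18)^(1/3))/12)*cos(3^(1/6)*y*(-3^(2/3)*(sqrt(321) + 18)^(1/3) + 3/(sqrt(321) + 18)^(1/3))/12) + C3*exp(-3^(1/3)*y*(3^(1/3)/(sqrt(321) + 18)^(1/3) + (sqrt(321) + 18)^(1/3))/6) - k*y/2 - k/4 - y^2 - y - 1/2


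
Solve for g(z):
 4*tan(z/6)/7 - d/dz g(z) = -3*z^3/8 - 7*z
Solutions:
 g(z) = C1 + 3*z^4/32 + 7*z^2/2 - 24*log(cos(z/6))/7


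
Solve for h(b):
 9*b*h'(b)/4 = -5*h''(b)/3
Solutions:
 h(b) = C1 + C2*erf(3*sqrt(30)*b/20)


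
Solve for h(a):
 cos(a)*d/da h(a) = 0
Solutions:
 h(a) = C1


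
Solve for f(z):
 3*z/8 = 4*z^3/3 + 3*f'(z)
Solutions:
 f(z) = C1 - z^4/9 + z^2/16


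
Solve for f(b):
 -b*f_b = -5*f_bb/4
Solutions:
 f(b) = C1 + C2*erfi(sqrt(10)*b/5)


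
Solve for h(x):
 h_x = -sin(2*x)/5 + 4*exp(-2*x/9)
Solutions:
 h(x) = C1 + cos(2*x)/10 - 18*exp(-2*x/9)


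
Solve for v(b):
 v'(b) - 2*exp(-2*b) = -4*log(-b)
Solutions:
 v(b) = C1 - 4*b*log(-b) + 4*b - exp(-2*b)


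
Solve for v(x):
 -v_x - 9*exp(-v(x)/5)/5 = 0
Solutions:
 v(x) = 5*log(C1 - 9*x/25)


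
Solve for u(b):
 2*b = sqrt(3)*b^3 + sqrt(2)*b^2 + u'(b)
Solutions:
 u(b) = C1 - sqrt(3)*b^4/4 - sqrt(2)*b^3/3 + b^2


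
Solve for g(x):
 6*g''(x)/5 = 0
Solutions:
 g(x) = C1 + C2*x


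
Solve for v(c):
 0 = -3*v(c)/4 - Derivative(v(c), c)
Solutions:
 v(c) = C1*exp(-3*c/4)


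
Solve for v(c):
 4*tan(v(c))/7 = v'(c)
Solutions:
 v(c) = pi - asin(C1*exp(4*c/7))
 v(c) = asin(C1*exp(4*c/7))


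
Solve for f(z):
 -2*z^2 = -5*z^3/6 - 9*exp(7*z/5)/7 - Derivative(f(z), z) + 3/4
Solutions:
 f(z) = C1 - 5*z^4/24 + 2*z^3/3 + 3*z/4 - 45*exp(7*z/5)/49


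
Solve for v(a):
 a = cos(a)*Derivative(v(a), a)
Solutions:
 v(a) = C1 + Integral(a/cos(a), a)


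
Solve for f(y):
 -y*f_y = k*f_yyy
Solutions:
 f(y) = C1 + Integral(C2*airyai(y*(-1/k)^(1/3)) + C3*airybi(y*(-1/k)^(1/3)), y)


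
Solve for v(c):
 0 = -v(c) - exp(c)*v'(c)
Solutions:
 v(c) = C1*exp(exp(-c))


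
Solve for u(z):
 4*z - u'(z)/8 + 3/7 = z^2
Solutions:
 u(z) = C1 - 8*z^3/3 + 16*z^2 + 24*z/7


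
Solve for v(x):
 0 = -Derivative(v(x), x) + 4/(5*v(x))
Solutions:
 v(x) = -sqrt(C1 + 40*x)/5
 v(x) = sqrt(C1 + 40*x)/5


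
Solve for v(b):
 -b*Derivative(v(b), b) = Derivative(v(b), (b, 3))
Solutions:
 v(b) = C1 + Integral(C2*airyai(-b) + C3*airybi(-b), b)


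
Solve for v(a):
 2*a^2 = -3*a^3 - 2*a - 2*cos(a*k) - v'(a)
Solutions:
 v(a) = C1 - 3*a^4/4 - 2*a^3/3 - a^2 - 2*sin(a*k)/k


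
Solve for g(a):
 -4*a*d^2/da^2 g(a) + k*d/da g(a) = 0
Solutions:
 g(a) = C1 + a^(re(k)/4 + 1)*(C2*sin(log(a)*Abs(im(k))/4) + C3*cos(log(a)*im(k)/4))


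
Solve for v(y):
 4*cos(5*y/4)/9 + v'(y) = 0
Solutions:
 v(y) = C1 - 16*sin(5*y/4)/45


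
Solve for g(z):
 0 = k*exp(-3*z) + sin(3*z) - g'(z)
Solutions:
 g(z) = C1 - k*exp(-3*z)/3 - cos(3*z)/3


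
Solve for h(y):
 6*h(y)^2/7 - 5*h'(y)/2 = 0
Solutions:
 h(y) = -35/(C1 + 12*y)


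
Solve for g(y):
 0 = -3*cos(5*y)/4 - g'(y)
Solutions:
 g(y) = C1 - 3*sin(5*y)/20


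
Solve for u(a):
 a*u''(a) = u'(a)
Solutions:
 u(a) = C1 + C2*a^2


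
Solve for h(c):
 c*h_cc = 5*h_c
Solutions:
 h(c) = C1 + C2*c^6


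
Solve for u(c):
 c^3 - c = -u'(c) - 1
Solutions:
 u(c) = C1 - c^4/4 + c^2/2 - c


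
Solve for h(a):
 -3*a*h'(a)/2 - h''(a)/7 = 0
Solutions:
 h(a) = C1 + C2*erf(sqrt(21)*a/2)


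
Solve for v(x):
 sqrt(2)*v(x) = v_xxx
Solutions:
 v(x) = C3*exp(2^(1/6)*x) + (C1*sin(2^(1/6)*sqrt(3)*x/2) + C2*cos(2^(1/6)*sqrt(3)*x/2))*exp(-2^(1/6)*x/2)


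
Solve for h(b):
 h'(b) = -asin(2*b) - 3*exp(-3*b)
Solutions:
 h(b) = C1 - b*asin(2*b) - sqrt(1 - 4*b^2)/2 + exp(-3*b)


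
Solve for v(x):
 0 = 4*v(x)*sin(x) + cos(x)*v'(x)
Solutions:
 v(x) = C1*cos(x)^4


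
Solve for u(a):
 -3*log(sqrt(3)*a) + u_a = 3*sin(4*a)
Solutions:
 u(a) = C1 + 3*a*log(a) - 3*a + 3*a*log(3)/2 - 3*cos(4*a)/4


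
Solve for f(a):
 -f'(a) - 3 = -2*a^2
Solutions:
 f(a) = C1 + 2*a^3/3 - 3*a


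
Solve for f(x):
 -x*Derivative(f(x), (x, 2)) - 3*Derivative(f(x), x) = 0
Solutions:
 f(x) = C1 + C2/x^2


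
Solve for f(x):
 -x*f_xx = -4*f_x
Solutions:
 f(x) = C1 + C2*x^5


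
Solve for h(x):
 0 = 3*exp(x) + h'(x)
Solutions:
 h(x) = C1 - 3*exp(x)


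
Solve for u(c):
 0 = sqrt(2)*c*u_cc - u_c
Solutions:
 u(c) = C1 + C2*c^(sqrt(2)/2 + 1)


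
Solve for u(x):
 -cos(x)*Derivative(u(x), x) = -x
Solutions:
 u(x) = C1 + Integral(x/cos(x), x)


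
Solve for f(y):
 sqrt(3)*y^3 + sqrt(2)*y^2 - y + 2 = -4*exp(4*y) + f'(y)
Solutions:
 f(y) = C1 + sqrt(3)*y^4/4 + sqrt(2)*y^3/3 - y^2/2 + 2*y + exp(4*y)


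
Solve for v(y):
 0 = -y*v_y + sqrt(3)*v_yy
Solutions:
 v(y) = C1 + C2*erfi(sqrt(2)*3^(3/4)*y/6)


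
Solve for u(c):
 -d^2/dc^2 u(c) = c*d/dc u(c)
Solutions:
 u(c) = C1 + C2*erf(sqrt(2)*c/2)


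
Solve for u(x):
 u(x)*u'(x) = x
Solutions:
 u(x) = -sqrt(C1 + x^2)
 u(x) = sqrt(C1 + x^2)


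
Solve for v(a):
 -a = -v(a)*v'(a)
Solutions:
 v(a) = -sqrt(C1 + a^2)
 v(a) = sqrt(C1 + a^2)


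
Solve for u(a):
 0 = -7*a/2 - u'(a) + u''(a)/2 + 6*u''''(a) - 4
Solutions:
 u(a) = C1 + C4*exp(a/2) - 7*a^2/4 - 23*a/4 + (C2*sin(sqrt(39)*a/12) + C3*cos(sqrt(39)*a/12))*exp(-a/4)


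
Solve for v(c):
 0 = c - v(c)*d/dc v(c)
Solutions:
 v(c) = -sqrt(C1 + c^2)
 v(c) = sqrt(C1 + c^2)


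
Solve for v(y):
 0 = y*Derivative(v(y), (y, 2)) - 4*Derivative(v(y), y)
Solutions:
 v(y) = C1 + C2*y^5


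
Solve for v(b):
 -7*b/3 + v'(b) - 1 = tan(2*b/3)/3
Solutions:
 v(b) = C1 + 7*b^2/6 + b - log(cos(2*b/3))/2


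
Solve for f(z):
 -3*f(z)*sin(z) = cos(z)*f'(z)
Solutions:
 f(z) = C1*cos(z)^3


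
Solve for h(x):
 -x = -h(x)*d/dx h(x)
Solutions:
 h(x) = -sqrt(C1 + x^2)
 h(x) = sqrt(C1 + x^2)


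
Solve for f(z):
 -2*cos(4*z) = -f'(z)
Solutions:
 f(z) = C1 + sin(4*z)/2


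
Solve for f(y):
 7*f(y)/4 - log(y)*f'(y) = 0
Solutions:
 f(y) = C1*exp(7*li(y)/4)


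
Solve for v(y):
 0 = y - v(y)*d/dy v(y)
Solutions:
 v(y) = -sqrt(C1 + y^2)
 v(y) = sqrt(C1 + y^2)


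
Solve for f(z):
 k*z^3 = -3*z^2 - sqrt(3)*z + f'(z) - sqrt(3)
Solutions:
 f(z) = C1 + k*z^4/4 + z^3 + sqrt(3)*z^2/2 + sqrt(3)*z


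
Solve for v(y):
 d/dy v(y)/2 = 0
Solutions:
 v(y) = C1


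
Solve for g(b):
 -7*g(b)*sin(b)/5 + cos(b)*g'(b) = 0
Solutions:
 g(b) = C1/cos(b)^(7/5)


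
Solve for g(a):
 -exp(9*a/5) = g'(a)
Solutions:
 g(a) = C1 - 5*exp(9*a/5)/9


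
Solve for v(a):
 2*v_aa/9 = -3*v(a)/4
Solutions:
 v(a) = C1*sin(3*sqrt(6)*a/4) + C2*cos(3*sqrt(6)*a/4)


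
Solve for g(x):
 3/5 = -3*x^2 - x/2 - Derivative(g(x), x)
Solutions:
 g(x) = C1 - x^3 - x^2/4 - 3*x/5


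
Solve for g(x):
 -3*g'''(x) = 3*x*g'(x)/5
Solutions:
 g(x) = C1 + Integral(C2*airyai(-5^(2/3)*x/5) + C3*airybi(-5^(2/3)*x/5), x)


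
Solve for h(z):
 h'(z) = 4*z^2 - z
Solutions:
 h(z) = C1 + 4*z^3/3 - z^2/2


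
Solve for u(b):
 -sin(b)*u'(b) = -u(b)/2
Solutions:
 u(b) = C1*(cos(b) - 1)^(1/4)/(cos(b) + 1)^(1/4)


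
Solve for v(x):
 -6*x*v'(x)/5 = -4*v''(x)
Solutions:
 v(x) = C1 + C2*erfi(sqrt(15)*x/10)


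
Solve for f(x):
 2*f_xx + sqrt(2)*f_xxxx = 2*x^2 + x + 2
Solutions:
 f(x) = C1 + C2*x + C3*sin(2^(1/4)*x) + C4*cos(2^(1/4)*x) + x^4/12 + x^3/12 + x^2*(1 - sqrt(2))/2


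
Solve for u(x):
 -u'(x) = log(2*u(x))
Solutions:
 Integral(1/(log(_y) + log(2)), (_y, u(x))) = C1 - x


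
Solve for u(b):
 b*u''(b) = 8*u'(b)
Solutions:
 u(b) = C1 + C2*b^9


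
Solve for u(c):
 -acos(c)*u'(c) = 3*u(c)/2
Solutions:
 u(c) = C1*exp(-3*Integral(1/acos(c), c)/2)


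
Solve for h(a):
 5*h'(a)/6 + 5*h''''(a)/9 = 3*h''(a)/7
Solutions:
 h(a) = C1 + C2*exp(210^(1/3)*a*(6*210^(1/3)/(sqrt(1455265) + 1225)^(1/3) + (sqrt(1455265) + 1225)^(1/3))/140)*sin(3^(1/6)*70^(1/3)*a*(-3^(2/3)*(sqrt(1455265) + 1225)^(1/3) + 18*70^(1/3)/(sqrt(1455265) + 1225)^(1/3))/140) + C3*exp(210^(1/3)*a*(6*210^(1/3)/(sqrt(1455265) + 1225)^(1/3) + (sqrt(1455265) + 1225)^(1/3))/140)*cos(3^(1/6)*70^(1/3)*a*(-3^(2/3)*(sqrt(1455265) + 1225)^(1/3) + 18*70^(1/3)/(sqrt(1455265) + 1225)^(1/3))/140) + C4*exp(-210^(1/3)*a*(6*210^(1/3)/(sqrt(1455265) + 1225)^(1/3) + (sqrt(1455265) + 1225)^(1/3))/70)


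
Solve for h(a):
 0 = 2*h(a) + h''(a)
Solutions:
 h(a) = C1*sin(sqrt(2)*a) + C2*cos(sqrt(2)*a)


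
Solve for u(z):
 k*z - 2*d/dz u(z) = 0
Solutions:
 u(z) = C1 + k*z^2/4


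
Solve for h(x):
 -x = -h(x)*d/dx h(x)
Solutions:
 h(x) = -sqrt(C1 + x^2)
 h(x) = sqrt(C1 + x^2)


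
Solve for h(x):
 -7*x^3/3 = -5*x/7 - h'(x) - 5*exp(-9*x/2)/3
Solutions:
 h(x) = C1 + 7*x^4/12 - 5*x^2/14 + 10*exp(-9*x/2)/27


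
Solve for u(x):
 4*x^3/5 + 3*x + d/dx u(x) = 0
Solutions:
 u(x) = C1 - x^4/5 - 3*x^2/2


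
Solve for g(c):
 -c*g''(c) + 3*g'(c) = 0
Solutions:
 g(c) = C1 + C2*c^4


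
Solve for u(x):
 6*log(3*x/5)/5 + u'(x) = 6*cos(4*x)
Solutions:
 u(x) = C1 - 6*x*log(x)/5 - 6*x*log(3)/5 + 6*x/5 + 6*x*log(5)/5 + 3*sin(4*x)/2


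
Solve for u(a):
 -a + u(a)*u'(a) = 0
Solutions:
 u(a) = -sqrt(C1 + a^2)
 u(a) = sqrt(C1 + a^2)


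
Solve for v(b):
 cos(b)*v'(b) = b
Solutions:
 v(b) = C1 + Integral(b/cos(b), b)


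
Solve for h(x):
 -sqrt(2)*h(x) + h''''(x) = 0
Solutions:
 h(x) = C1*exp(-2^(1/8)*x) + C2*exp(2^(1/8)*x) + C3*sin(2^(1/8)*x) + C4*cos(2^(1/8)*x)


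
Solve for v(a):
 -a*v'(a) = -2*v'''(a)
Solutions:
 v(a) = C1 + Integral(C2*airyai(2^(2/3)*a/2) + C3*airybi(2^(2/3)*a/2), a)


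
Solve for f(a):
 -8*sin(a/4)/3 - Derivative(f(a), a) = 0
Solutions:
 f(a) = C1 + 32*cos(a/4)/3


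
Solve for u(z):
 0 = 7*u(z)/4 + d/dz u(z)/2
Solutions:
 u(z) = C1*exp(-7*z/2)


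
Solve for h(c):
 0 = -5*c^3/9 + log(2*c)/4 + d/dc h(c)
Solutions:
 h(c) = C1 + 5*c^4/36 - c*log(c)/4 - c*log(2)/4 + c/4


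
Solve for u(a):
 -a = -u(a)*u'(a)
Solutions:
 u(a) = -sqrt(C1 + a^2)
 u(a) = sqrt(C1 + a^2)


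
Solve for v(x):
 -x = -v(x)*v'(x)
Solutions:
 v(x) = -sqrt(C1 + x^2)
 v(x) = sqrt(C1 + x^2)


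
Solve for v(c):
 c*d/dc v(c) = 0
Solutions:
 v(c) = C1


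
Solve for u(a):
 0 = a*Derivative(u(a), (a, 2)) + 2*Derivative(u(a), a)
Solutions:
 u(a) = C1 + C2/a


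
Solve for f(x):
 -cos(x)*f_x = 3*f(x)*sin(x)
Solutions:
 f(x) = C1*cos(x)^3


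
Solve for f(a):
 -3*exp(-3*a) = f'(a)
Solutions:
 f(a) = C1 + exp(-3*a)


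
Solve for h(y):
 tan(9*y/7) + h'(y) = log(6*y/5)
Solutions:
 h(y) = C1 + y*log(y) - y*log(5) - y + y*log(6) + 7*log(cos(9*y/7))/9


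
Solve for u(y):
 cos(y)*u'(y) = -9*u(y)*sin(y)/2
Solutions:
 u(y) = C1*cos(y)^(9/2)


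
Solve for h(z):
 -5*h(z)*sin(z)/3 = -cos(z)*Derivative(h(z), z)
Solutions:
 h(z) = C1/cos(z)^(5/3)


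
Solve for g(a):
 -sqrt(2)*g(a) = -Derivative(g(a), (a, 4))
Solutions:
 g(a) = C1*exp(-2^(1/8)*a) + C2*exp(2^(1/8)*a) + C3*sin(2^(1/8)*a) + C4*cos(2^(1/8)*a)


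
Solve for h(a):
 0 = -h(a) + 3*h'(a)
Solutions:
 h(a) = C1*exp(a/3)


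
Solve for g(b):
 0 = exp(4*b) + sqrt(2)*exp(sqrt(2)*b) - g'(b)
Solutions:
 g(b) = C1 + exp(4*b)/4 + exp(sqrt(2)*b)


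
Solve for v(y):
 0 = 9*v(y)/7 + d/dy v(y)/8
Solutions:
 v(y) = C1*exp(-72*y/7)


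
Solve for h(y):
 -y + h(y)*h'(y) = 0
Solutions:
 h(y) = -sqrt(C1 + y^2)
 h(y) = sqrt(C1 + y^2)


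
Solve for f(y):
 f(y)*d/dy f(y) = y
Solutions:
 f(y) = -sqrt(C1 + y^2)
 f(y) = sqrt(C1 + y^2)


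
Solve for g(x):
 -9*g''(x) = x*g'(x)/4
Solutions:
 g(x) = C1 + C2*erf(sqrt(2)*x/12)


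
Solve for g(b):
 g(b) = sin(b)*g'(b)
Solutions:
 g(b) = C1*sqrt(cos(b) - 1)/sqrt(cos(b) + 1)


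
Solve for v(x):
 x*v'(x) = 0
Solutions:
 v(x) = C1


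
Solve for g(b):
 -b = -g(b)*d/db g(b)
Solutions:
 g(b) = -sqrt(C1 + b^2)
 g(b) = sqrt(C1 + b^2)


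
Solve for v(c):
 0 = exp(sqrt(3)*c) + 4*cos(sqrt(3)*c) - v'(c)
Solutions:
 v(c) = C1 + sqrt(3)*exp(sqrt(3)*c)/3 + 4*sqrt(3)*sin(sqrt(3)*c)/3


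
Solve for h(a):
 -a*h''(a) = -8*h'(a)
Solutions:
 h(a) = C1 + C2*a^9


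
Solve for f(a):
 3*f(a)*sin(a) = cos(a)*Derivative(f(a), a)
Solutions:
 f(a) = C1/cos(a)^3


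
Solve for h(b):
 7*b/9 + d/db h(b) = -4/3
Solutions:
 h(b) = C1 - 7*b^2/18 - 4*b/3


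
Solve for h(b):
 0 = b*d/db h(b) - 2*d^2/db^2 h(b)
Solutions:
 h(b) = C1 + C2*erfi(b/2)


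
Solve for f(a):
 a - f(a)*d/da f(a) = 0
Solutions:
 f(a) = -sqrt(C1 + a^2)
 f(a) = sqrt(C1 + a^2)


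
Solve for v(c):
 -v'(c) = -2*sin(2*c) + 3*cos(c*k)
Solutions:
 v(c) = C1 - cos(2*c) - 3*sin(c*k)/k


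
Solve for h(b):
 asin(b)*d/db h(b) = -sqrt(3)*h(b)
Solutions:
 h(b) = C1*exp(-sqrt(3)*Integral(1/asin(b), b))


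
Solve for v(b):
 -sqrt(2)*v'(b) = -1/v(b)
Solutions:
 v(b) = -sqrt(C1 + sqrt(2)*b)
 v(b) = sqrt(C1 + sqrt(2)*b)


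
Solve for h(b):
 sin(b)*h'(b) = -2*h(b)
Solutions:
 h(b) = C1*(cos(b) + 1)/(cos(b) - 1)


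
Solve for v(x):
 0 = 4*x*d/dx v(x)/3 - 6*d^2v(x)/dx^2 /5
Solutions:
 v(x) = C1 + C2*erfi(sqrt(5)*x/3)


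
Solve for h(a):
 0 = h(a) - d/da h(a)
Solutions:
 h(a) = C1*exp(a)


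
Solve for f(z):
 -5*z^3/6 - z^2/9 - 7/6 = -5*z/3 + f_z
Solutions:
 f(z) = C1 - 5*z^4/24 - z^3/27 + 5*z^2/6 - 7*z/6


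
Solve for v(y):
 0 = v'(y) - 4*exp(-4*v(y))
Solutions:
 v(y) = log(-I*(C1 + 16*y)^(1/4))
 v(y) = log(I*(C1 + 16*y)^(1/4))
 v(y) = log(-(C1 + 16*y)^(1/4))
 v(y) = log(C1 + 16*y)/4


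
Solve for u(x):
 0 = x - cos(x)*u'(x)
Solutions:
 u(x) = C1 + Integral(x/cos(x), x)


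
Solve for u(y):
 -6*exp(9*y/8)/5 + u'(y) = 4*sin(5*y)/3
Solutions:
 u(y) = C1 + 16*exp(9*y/8)/15 - 4*cos(5*y)/15


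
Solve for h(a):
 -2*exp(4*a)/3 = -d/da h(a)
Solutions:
 h(a) = C1 + exp(4*a)/6


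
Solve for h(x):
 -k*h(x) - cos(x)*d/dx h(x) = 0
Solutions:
 h(x) = C1*exp(k*(log(sin(x) - 1) - log(sin(x) + 1))/2)


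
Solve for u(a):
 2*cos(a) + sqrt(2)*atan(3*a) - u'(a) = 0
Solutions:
 u(a) = C1 + sqrt(2)*(a*atan(3*a) - log(9*a^2 + 1)/6) + 2*sin(a)


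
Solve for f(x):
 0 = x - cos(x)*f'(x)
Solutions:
 f(x) = C1 + Integral(x/cos(x), x)


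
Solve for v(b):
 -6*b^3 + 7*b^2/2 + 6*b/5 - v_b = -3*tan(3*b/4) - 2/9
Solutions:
 v(b) = C1 - 3*b^4/2 + 7*b^3/6 + 3*b^2/5 + 2*b/9 - 4*log(cos(3*b/4))


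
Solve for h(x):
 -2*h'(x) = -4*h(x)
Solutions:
 h(x) = C1*exp(2*x)


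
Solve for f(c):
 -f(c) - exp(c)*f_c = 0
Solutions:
 f(c) = C1*exp(exp(-c))


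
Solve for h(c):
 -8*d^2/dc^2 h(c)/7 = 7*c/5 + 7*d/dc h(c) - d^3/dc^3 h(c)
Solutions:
 h(c) = C1 + C2*exp(c*(4 - sqrt(359))/7) + C3*exp(c*(4 + sqrt(359))/7) - c^2/10 + 8*c/245


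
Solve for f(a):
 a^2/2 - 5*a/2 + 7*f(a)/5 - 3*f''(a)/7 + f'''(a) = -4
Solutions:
 f(a) = C1*exp(a*(10*10^(1/3)/(49*sqrt(2381) + 2391)^(1/3) + 20 + 10^(2/3)*(49*sqrt(2381) + 2391)^(1/3))/140)*sin(10^(1/3)*sqrt(3)*a*(-10^(1/3)*(49*sqrt(2381) + 2391)^(1/3) + 10/(49*sqrt(2381) + 2391)^(1/3))/140) + C2*exp(a*(10*10^(1/3)/(49*sqrt(2381) + 2391)^(1/3) + 20 + 10^(2/3)*(49*sqrt(2381) + 2391)^(1/3))/140)*cos(10^(1/3)*sqrt(3)*a*(-10^(1/3)*(49*sqrt(2381) + 2391)^(1/3) + 10/(49*sqrt(2381) + 2391)^(1/3))/140) + C3*exp(a*(-10^(2/3)*(49*sqrt(2381) + 2391)^(1/3) - 10*10^(1/3)/(49*sqrt(2381) + 2391)^(1/3) + 10)/70) - 5*a^2/14 + 25*a/14 - 1055/343


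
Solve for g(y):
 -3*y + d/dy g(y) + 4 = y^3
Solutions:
 g(y) = C1 + y^4/4 + 3*y^2/2 - 4*y


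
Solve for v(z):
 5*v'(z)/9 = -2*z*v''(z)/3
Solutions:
 v(z) = C1 + C2*z^(1/6)


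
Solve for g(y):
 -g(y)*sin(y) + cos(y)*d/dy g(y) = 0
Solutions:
 g(y) = C1/cos(y)


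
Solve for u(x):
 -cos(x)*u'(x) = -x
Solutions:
 u(x) = C1 + Integral(x/cos(x), x)


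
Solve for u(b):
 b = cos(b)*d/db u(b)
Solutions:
 u(b) = C1 + Integral(b/cos(b), b)


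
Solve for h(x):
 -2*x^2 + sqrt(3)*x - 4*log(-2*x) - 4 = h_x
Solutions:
 h(x) = C1 - 2*x^3/3 + sqrt(3)*x^2/2 - 4*x*log(-x) - 4*x*log(2)


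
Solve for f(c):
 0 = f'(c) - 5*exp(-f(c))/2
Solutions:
 f(c) = log(C1 + 5*c/2)


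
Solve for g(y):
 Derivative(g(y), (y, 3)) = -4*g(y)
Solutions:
 g(y) = C3*exp(-2^(2/3)*y) + (C1*sin(2^(2/3)*sqrt(3)*y/2) + C2*cos(2^(2/3)*sqrt(3)*y/2))*exp(2^(2/3)*y/2)


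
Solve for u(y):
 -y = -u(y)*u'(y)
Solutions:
 u(y) = -sqrt(C1 + y^2)
 u(y) = sqrt(C1 + y^2)


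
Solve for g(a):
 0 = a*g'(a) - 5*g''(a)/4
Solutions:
 g(a) = C1 + C2*erfi(sqrt(10)*a/5)


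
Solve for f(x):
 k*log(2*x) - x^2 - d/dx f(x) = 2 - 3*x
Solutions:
 f(x) = C1 + k*x*log(x) - k*x + k*x*log(2) - x^3/3 + 3*x^2/2 - 2*x


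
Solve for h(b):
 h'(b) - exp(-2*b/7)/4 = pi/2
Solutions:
 h(b) = C1 + pi*b/2 - 7*exp(-2*b/7)/8


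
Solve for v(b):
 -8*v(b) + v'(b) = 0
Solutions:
 v(b) = C1*exp(8*b)


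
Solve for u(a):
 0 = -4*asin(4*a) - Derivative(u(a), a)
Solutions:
 u(a) = C1 - 4*a*asin(4*a) - sqrt(1 - 16*a^2)


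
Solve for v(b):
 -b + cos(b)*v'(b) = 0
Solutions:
 v(b) = C1 + Integral(b/cos(b), b)


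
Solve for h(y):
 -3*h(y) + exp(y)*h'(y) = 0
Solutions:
 h(y) = C1*exp(-3*exp(-y))


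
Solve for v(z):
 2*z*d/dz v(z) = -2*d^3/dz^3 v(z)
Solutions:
 v(z) = C1 + Integral(C2*airyai(-z) + C3*airybi(-z), z)


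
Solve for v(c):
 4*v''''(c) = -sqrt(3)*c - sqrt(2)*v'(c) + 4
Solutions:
 v(c) = C1 + C4*exp(-sqrt(2)*c/2) - sqrt(6)*c^2/4 + 2*sqrt(2)*c + (C2*sin(sqrt(6)*c/4) + C3*cos(sqrt(6)*c/4))*exp(sqrt(2)*c/4)


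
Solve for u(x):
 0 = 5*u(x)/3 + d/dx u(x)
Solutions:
 u(x) = C1*exp(-5*x/3)


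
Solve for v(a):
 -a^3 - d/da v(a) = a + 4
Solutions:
 v(a) = C1 - a^4/4 - a^2/2 - 4*a


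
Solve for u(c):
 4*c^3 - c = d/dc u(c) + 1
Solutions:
 u(c) = C1 + c^4 - c^2/2 - c


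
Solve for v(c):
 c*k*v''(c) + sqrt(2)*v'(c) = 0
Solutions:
 v(c) = C1 + c^(((re(k) - sqrt(2))*re(k) + im(k)^2)/(re(k)^2 + im(k)^2))*(C2*sin(sqrt(2)*log(c)*Abs(im(k))/(re(k)^2 + im(k)^2)) + C3*cos(sqrt(2)*log(c)*im(k)/(re(k)^2 + im(k)^2)))


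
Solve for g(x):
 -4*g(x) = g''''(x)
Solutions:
 g(x) = (C1*sin(x) + C2*cos(x))*exp(-x) + (C3*sin(x) + C4*cos(x))*exp(x)


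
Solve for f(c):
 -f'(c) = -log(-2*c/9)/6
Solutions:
 f(c) = C1 + c*log(-c)/6 + c*(-2*log(3) - 1 + log(2))/6


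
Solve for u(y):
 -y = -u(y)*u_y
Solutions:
 u(y) = -sqrt(C1 + y^2)
 u(y) = sqrt(C1 + y^2)


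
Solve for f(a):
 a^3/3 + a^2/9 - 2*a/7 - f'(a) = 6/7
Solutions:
 f(a) = C1 + a^4/12 + a^3/27 - a^2/7 - 6*a/7


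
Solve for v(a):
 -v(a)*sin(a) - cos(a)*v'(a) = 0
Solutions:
 v(a) = C1*cos(a)


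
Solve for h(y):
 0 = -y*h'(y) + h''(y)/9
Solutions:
 h(y) = C1 + C2*erfi(3*sqrt(2)*y/2)


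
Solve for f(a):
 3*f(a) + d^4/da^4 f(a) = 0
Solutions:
 f(a) = (C1*sin(sqrt(2)*3^(1/4)*a/2) + C2*cos(sqrt(2)*3^(1/4)*a/2))*exp(-sqrt(2)*3^(1/4)*a/2) + (C3*sin(sqrt(2)*3^(1/4)*a/2) + C4*cos(sqrt(2)*3^(1/4)*a/2))*exp(sqrt(2)*3^(1/4)*a/2)


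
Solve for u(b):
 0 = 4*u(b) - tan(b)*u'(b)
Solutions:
 u(b) = C1*sin(b)^4


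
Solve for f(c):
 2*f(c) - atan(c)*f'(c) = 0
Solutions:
 f(c) = C1*exp(2*Integral(1/atan(c), c))


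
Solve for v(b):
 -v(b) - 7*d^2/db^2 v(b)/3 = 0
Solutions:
 v(b) = C1*sin(sqrt(21)*b/7) + C2*cos(sqrt(21)*b/7)


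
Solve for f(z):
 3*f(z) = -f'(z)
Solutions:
 f(z) = C1*exp(-3*z)


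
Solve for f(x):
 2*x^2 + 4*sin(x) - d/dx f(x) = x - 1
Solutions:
 f(x) = C1 + 2*x^3/3 - x^2/2 + x - 4*cos(x)


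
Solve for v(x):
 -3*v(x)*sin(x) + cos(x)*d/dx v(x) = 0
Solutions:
 v(x) = C1/cos(x)^3


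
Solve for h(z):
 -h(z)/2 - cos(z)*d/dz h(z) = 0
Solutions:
 h(z) = C1*(sin(z) - 1)^(1/4)/(sin(z) + 1)^(1/4)


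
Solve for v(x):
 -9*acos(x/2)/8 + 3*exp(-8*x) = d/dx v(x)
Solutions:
 v(x) = C1 - 9*x*acos(x/2)/8 + 9*sqrt(4 - x^2)/8 - 3*exp(-8*x)/8


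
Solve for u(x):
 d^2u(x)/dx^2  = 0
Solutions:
 u(x) = C1 + C2*x


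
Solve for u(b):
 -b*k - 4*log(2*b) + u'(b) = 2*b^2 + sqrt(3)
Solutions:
 u(b) = C1 + 2*b^3/3 + b^2*k/2 + 4*b*log(b) - 4*b + sqrt(3)*b + b*log(16)


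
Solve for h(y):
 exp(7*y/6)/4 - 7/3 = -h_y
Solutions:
 h(y) = C1 + 7*y/3 - 3*exp(7*y/6)/14


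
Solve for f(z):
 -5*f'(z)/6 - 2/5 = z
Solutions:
 f(z) = C1 - 3*z^2/5 - 12*z/25


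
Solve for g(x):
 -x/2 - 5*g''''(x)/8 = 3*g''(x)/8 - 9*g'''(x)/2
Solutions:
 g(x) = C1 + C2*x + C3*exp(x*(18 - sqrt(309))/5) + C4*exp(x*(sqrt(309) + 18)/5) - 2*x^3/9 - 8*x^2


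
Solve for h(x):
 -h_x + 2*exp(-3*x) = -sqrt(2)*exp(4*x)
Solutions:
 h(x) = C1 + sqrt(2)*exp(4*x)/4 - 2*exp(-3*x)/3


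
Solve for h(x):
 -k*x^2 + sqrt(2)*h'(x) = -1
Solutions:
 h(x) = C1 + sqrt(2)*k*x^3/6 - sqrt(2)*x/2


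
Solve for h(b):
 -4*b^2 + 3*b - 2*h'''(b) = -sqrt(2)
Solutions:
 h(b) = C1 + C2*b + C3*b^2 - b^5/30 + b^4/16 + sqrt(2)*b^3/12


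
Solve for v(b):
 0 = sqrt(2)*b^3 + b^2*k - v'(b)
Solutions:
 v(b) = C1 + sqrt(2)*b^4/4 + b^3*k/3


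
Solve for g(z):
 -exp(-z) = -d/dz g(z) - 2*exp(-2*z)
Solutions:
 g(z) = C1 - exp(-z) + exp(-2*z)


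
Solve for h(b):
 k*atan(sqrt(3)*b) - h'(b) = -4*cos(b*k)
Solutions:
 h(b) = C1 + k*(b*atan(sqrt(3)*b) - sqrt(3)*log(3*b^2 + 1)/6) + 4*Piecewise((sin(b*k)/k, Ne(k, 0)), (b, True))


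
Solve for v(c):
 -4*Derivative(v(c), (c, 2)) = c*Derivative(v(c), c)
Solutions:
 v(c) = C1 + C2*erf(sqrt(2)*c/4)


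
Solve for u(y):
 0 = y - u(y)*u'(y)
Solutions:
 u(y) = -sqrt(C1 + y^2)
 u(y) = sqrt(C1 + y^2)


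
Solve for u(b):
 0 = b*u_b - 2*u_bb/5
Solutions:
 u(b) = C1 + C2*erfi(sqrt(5)*b/2)


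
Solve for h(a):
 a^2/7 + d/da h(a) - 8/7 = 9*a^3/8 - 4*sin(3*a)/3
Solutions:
 h(a) = C1 + 9*a^4/32 - a^3/21 + 8*a/7 + 4*cos(3*a)/9


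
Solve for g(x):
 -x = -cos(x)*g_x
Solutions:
 g(x) = C1 + Integral(x/cos(x), x)


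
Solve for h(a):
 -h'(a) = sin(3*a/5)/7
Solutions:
 h(a) = C1 + 5*cos(3*a/5)/21


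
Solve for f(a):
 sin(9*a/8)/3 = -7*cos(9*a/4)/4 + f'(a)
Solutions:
 f(a) = C1 + 7*sin(9*a/4)/9 - 8*cos(9*a/8)/27


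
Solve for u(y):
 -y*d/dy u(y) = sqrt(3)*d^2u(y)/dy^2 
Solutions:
 u(y) = C1 + C2*erf(sqrt(2)*3^(3/4)*y/6)


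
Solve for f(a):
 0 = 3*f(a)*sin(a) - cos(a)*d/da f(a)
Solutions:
 f(a) = C1/cos(a)^3


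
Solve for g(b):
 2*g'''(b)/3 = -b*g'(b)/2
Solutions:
 g(b) = C1 + Integral(C2*airyai(-6^(1/3)*b/2) + C3*airybi(-6^(1/3)*b/2), b)


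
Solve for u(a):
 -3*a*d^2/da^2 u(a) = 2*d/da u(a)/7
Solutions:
 u(a) = C1 + C2*a^(19/21)


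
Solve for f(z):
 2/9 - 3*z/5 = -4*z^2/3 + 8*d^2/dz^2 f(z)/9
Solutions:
 f(z) = C1 + C2*z + z^4/8 - 9*z^3/80 + z^2/8


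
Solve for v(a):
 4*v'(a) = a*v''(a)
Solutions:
 v(a) = C1 + C2*a^5


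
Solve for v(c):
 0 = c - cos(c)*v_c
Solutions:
 v(c) = C1 + Integral(c/cos(c), c)


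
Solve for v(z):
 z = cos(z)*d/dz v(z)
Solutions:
 v(z) = C1 + Integral(z/cos(z), z)


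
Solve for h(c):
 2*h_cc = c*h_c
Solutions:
 h(c) = C1 + C2*erfi(c/2)


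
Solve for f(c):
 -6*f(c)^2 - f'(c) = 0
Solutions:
 f(c) = 1/(C1 + 6*c)
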